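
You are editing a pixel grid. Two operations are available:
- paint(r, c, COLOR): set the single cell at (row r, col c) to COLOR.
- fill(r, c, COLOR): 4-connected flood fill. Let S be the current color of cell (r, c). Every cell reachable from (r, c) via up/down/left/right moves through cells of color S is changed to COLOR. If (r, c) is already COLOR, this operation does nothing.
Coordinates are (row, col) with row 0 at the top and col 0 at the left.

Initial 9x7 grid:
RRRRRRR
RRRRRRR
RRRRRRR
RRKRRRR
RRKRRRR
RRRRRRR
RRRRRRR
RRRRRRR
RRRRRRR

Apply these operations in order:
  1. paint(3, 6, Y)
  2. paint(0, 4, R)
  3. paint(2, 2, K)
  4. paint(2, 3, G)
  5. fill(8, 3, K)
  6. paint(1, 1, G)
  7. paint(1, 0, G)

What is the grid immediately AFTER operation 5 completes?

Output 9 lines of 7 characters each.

Answer: KKKKKKK
KKKKKKK
KKKGKKK
KKKKKKY
KKKKKKK
KKKKKKK
KKKKKKK
KKKKKKK
KKKKKKK

Derivation:
After op 1 paint(3,6,Y):
RRRRRRR
RRRRRRR
RRRRRRR
RRKRRRY
RRKRRRR
RRRRRRR
RRRRRRR
RRRRRRR
RRRRRRR
After op 2 paint(0,4,R):
RRRRRRR
RRRRRRR
RRRRRRR
RRKRRRY
RRKRRRR
RRRRRRR
RRRRRRR
RRRRRRR
RRRRRRR
After op 3 paint(2,2,K):
RRRRRRR
RRRRRRR
RRKRRRR
RRKRRRY
RRKRRRR
RRRRRRR
RRRRRRR
RRRRRRR
RRRRRRR
After op 4 paint(2,3,G):
RRRRRRR
RRRRRRR
RRKGRRR
RRKRRRY
RRKRRRR
RRRRRRR
RRRRRRR
RRRRRRR
RRRRRRR
After op 5 fill(8,3,K) [58 cells changed]:
KKKKKKK
KKKKKKK
KKKGKKK
KKKKKKY
KKKKKKK
KKKKKKK
KKKKKKK
KKKKKKK
KKKKKKK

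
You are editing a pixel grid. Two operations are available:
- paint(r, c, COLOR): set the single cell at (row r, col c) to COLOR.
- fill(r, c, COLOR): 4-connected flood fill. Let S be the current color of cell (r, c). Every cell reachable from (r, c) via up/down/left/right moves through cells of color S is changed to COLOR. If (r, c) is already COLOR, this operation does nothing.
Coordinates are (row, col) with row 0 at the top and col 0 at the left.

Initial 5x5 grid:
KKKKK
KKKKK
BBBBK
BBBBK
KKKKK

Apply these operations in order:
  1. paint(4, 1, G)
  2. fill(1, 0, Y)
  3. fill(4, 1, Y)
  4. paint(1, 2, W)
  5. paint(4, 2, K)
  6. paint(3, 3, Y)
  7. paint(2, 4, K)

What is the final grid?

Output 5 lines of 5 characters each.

Answer: YYYYY
YYWYY
BBBBK
BBBYY
KYKYY

Derivation:
After op 1 paint(4,1,G):
KKKKK
KKKKK
BBBBK
BBBBK
KGKKK
After op 2 fill(1,0,Y) [15 cells changed]:
YYYYY
YYYYY
BBBBY
BBBBY
KGYYY
After op 3 fill(4,1,Y) [1 cells changed]:
YYYYY
YYYYY
BBBBY
BBBBY
KYYYY
After op 4 paint(1,2,W):
YYYYY
YYWYY
BBBBY
BBBBY
KYYYY
After op 5 paint(4,2,K):
YYYYY
YYWYY
BBBBY
BBBBY
KYKYY
After op 6 paint(3,3,Y):
YYYYY
YYWYY
BBBBY
BBBYY
KYKYY
After op 7 paint(2,4,K):
YYYYY
YYWYY
BBBBK
BBBYY
KYKYY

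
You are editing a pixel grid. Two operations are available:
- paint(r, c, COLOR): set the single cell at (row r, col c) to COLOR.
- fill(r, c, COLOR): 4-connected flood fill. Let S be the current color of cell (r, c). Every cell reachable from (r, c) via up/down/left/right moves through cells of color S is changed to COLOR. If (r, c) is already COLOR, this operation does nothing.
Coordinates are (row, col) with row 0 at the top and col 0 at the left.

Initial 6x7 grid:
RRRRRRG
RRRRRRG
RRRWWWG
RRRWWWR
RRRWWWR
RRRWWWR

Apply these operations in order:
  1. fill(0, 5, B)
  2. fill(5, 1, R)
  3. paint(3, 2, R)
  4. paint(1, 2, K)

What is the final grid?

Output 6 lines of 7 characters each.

Answer: RRRRRRG
RRKRRRG
RRRWWWG
RRRWWWR
RRRWWWR
RRRWWWR

Derivation:
After op 1 fill(0,5,B) [24 cells changed]:
BBBBBBG
BBBBBBG
BBBWWWG
BBBWWWR
BBBWWWR
BBBWWWR
After op 2 fill(5,1,R) [24 cells changed]:
RRRRRRG
RRRRRRG
RRRWWWG
RRRWWWR
RRRWWWR
RRRWWWR
After op 3 paint(3,2,R):
RRRRRRG
RRRRRRG
RRRWWWG
RRRWWWR
RRRWWWR
RRRWWWR
After op 4 paint(1,2,K):
RRRRRRG
RRKRRRG
RRRWWWG
RRRWWWR
RRRWWWR
RRRWWWR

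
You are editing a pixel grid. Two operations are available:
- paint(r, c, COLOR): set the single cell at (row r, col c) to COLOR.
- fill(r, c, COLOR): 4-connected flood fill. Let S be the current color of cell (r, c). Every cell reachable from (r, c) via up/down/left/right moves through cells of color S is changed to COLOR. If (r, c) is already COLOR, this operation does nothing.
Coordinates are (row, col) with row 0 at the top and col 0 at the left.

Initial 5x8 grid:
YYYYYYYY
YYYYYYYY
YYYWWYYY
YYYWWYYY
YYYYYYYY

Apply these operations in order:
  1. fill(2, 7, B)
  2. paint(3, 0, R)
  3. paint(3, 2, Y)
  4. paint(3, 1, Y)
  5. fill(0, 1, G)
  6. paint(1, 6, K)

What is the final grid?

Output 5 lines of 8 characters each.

Answer: GGGGGGGG
GGGGGGKG
GGGWWGGG
RYYWWGGG
GGGGGGGG

Derivation:
After op 1 fill(2,7,B) [36 cells changed]:
BBBBBBBB
BBBBBBBB
BBBWWBBB
BBBWWBBB
BBBBBBBB
After op 2 paint(3,0,R):
BBBBBBBB
BBBBBBBB
BBBWWBBB
RBBWWBBB
BBBBBBBB
After op 3 paint(3,2,Y):
BBBBBBBB
BBBBBBBB
BBBWWBBB
RBYWWBBB
BBBBBBBB
After op 4 paint(3,1,Y):
BBBBBBBB
BBBBBBBB
BBBWWBBB
RYYWWBBB
BBBBBBBB
After op 5 fill(0,1,G) [33 cells changed]:
GGGGGGGG
GGGGGGGG
GGGWWGGG
RYYWWGGG
GGGGGGGG
After op 6 paint(1,6,K):
GGGGGGGG
GGGGGGKG
GGGWWGGG
RYYWWGGG
GGGGGGGG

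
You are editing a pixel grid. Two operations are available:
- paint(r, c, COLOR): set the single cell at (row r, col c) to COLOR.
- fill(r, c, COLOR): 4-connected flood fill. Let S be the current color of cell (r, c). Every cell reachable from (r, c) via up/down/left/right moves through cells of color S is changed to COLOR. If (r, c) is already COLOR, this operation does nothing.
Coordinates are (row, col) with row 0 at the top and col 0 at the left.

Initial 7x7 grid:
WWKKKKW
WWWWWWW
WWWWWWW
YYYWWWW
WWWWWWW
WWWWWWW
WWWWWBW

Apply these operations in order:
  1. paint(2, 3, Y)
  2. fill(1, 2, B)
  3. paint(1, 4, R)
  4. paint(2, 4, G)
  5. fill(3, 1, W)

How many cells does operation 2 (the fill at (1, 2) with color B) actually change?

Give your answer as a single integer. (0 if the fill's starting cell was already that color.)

Answer: 40

Derivation:
After op 1 paint(2,3,Y):
WWKKKKW
WWWWWWW
WWWYWWW
YYYWWWW
WWWWWWW
WWWWWWW
WWWWWBW
After op 2 fill(1,2,B) [40 cells changed]:
BBKKKKB
BBBBBBB
BBBYBBB
YYYBBBB
BBBBBBB
BBBBBBB
BBBBBBB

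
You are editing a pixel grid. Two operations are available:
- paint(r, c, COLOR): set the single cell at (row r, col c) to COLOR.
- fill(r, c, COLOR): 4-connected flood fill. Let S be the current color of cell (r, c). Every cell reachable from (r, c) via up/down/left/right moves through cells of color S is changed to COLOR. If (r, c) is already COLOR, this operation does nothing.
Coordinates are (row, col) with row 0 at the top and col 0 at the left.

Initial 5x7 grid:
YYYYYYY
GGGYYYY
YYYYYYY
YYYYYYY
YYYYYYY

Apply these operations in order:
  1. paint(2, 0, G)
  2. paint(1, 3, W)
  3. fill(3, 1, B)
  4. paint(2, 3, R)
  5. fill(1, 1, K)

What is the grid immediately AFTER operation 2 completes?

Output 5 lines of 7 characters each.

After op 1 paint(2,0,G):
YYYYYYY
GGGYYYY
GYYYYYY
YYYYYYY
YYYYYYY
After op 2 paint(1,3,W):
YYYYYYY
GGGWYYY
GYYYYYY
YYYYYYY
YYYYYYY

Answer: YYYYYYY
GGGWYYY
GYYYYYY
YYYYYYY
YYYYYYY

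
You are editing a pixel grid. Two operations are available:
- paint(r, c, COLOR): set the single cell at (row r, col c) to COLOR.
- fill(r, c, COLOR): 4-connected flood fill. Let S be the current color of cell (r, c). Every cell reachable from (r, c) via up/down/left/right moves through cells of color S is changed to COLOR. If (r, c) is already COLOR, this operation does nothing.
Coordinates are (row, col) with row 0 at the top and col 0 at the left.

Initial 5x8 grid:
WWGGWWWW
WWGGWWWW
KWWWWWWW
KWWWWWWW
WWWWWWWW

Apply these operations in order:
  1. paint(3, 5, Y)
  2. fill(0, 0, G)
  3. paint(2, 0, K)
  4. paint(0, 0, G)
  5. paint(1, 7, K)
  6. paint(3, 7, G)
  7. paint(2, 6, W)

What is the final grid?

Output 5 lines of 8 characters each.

Answer: GGGGGGGG
GGGGGGGK
KGGGGGWG
KGGGGYGG
GGGGGGGG

Derivation:
After op 1 paint(3,5,Y):
WWGGWWWW
WWGGWWWW
KWWWWWWW
KWWWWYWW
WWWWWWWW
After op 2 fill(0,0,G) [33 cells changed]:
GGGGGGGG
GGGGGGGG
KGGGGGGG
KGGGGYGG
GGGGGGGG
After op 3 paint(2,0,K):
GGGGGGGG
GGGGGGGG
KGGGGGGG
KGGGGYGG
GGGGGGGG
After op 4 paint(0,0,G):
GGGGGGGG
GGGGGGGG
KGGGGGGG
KGGGGYGG
GGGGGGGG
After op 5 paint(1,7,K):
GGGGGGGG
GGGGGGGK
KGGGGGGG
KGGGGYGG
GGGGGGGG
After op 6 paint(3,7,G):
GGGGGGGG
GGGGGGGK
KGGGGGGG
KGGGGYGG
GGGGGGGG
After op 7 paint(2,6,W):
GGGGGGGG
GGGGGGGK
KGGGGGWG
KGGGGYGG
GGGGGGGG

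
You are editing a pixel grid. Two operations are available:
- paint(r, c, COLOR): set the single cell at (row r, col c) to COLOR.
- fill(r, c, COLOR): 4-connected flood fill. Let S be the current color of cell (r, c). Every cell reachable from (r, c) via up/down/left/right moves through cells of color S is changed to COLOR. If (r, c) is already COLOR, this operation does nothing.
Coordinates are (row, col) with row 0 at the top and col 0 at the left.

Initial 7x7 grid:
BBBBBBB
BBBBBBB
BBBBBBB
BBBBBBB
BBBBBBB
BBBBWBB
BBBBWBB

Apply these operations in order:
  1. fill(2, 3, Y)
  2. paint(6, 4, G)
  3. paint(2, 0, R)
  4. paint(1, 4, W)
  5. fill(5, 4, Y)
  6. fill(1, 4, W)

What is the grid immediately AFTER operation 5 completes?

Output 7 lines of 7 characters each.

After op 1 fill(2,3,Y) [47 cells changed]:
YYYYYYY
YYYYYYY
YYYYYYY
YYYYYYY
YYYYYYY
YYYYWYY
YYYYWYY
After op 2 paint(6,4,G):
YYYYYYY
YYYYYYY
YYYYYYY
YYYYYYY
YYYYYYY
YYYYWYY
YYYYGYY
After op 3 paint(2,0,R):
YYYYYYY
YYYYYYY
RYYYYYY
YYYYYYY
YYYYYYY
YYYYWYY
YYYYGYY
After op 4 paint(1,4,W):
YYYYYYY
YYYYWYY
RYYYYYY
YYYYYYY
YYYYYYY
YYYYWYY
YYYYGYY
After op 5 fill(5,4,Y) [1 cells changed]:
YYYYYYY
YYYYWYY
RYYYYYY
YYYYYYY
YYYYYYY
YYYYYYY
YYYYGYY

Answer: YYYYYYY
YYYYWYY
RYYYYYY
YYYYYYY
YYYYYYY
YYYYYYY
YYYYGYY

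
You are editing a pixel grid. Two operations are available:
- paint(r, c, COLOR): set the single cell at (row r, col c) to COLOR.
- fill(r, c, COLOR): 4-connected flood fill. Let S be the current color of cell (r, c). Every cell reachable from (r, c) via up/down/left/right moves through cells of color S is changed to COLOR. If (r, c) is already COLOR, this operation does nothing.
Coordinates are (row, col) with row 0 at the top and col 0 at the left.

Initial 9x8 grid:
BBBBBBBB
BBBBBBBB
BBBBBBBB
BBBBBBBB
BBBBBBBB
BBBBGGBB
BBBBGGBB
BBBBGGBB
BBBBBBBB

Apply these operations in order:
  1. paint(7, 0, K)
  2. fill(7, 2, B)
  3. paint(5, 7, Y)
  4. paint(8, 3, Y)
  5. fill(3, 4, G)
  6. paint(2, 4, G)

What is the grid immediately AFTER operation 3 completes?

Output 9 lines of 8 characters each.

Answer: BBBBBBBB
BBBBBBBB
BBBBBBBB
BBBBBBBB
BBBBBBBB
BBBBGGBY
BBBBGGBB
KBBBGGBB
BBBBBBBB

Derivation:
After op 1 paint(7,0,K):
BBBBBBBB
BBBBBBBB
BBBBBBBB
BBBBBBBB
BBBBBBBB
BBBBGGBB
BBBBGGBB
KBBBGGBB
BBBBBBBB
After op 2 fill(7,2,B) [0 cells changed]:
BBBBBBBB
BBBBBBBB
BBBBBBBB
BBBBBBBB
BBBBBBBB
BBBBGGBB
BBBBGGBB
KBBBGGBB
BBBBBBBB
After op 3 paint(5,7,Y):
BBBBBBBB
BBBBBBBB
BBBBBBBB
BBBBBBBB
BBBBBBBB
BBBBGGBY
BBBBGGBB
KBBBGGBB
BBBBBBBB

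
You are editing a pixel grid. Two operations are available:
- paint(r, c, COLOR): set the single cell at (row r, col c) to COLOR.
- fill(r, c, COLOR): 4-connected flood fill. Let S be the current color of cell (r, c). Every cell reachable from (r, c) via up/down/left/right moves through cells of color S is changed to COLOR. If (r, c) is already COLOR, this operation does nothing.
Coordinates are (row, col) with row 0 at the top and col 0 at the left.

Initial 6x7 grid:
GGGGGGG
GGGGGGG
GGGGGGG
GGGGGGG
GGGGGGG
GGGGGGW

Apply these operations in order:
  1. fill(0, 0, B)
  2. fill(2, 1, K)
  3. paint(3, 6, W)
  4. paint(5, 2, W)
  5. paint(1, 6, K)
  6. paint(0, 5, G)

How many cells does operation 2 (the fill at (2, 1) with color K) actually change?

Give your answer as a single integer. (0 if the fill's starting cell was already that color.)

Answer: 41

Derivation:
After op 1 fill(0,0,B) [41 cells changed]:
BBBBBBB
BBBBBBB
BBBBBBB
BBBBBBB
BBBBBBB
BBBBBBW
After op 2 fill(2,1,K) [41 cells changed]:
KKKKKKK
KKKKKKK
KKKKKKK
KKKKKKK
KKKKKKK
KKKKKKW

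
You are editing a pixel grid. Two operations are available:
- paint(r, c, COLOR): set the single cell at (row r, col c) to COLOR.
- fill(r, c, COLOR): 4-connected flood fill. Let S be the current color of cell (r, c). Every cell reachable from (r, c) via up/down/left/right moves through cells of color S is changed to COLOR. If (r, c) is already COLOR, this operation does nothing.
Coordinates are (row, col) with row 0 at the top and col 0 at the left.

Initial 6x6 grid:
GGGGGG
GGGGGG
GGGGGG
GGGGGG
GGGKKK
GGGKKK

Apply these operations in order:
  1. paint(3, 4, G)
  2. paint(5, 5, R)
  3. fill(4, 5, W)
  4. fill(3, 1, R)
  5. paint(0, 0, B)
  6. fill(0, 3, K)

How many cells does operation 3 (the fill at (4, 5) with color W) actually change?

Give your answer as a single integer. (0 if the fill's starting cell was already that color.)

Answer: 5

Derivation:
After op 1 paint(3,4,G):
GGGGGG
GGGGGG
GGGGGG
GGGGGG
GGGKKK
GGGKKK
After op 2 paint(5,5,R):
GGGGGG
GGGGGG
GGGGGG
GGGGGG
GGGKKK
GGGKKR
After op 3 fill(4,5,W) [5 cells changed]:
GGGGGG
GGGGGG
GGGGGG
GGGGGG
GGGWWW
GGGWWR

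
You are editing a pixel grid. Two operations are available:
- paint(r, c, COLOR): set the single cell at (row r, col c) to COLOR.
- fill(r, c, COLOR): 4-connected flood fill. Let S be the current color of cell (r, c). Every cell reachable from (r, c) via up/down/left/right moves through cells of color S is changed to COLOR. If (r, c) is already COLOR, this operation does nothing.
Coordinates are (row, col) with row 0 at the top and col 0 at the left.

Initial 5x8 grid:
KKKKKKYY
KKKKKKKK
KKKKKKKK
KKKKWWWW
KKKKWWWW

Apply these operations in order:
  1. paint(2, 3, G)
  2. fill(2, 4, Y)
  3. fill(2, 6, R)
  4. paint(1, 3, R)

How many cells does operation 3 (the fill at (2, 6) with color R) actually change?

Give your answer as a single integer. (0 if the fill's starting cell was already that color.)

Answer: 31

Derivation:
After op 1 paint(2,3,G):
KKKKKKYY
KKKKKKKK
KKKGKKKK
KKKKWWWW
KKKKWWWW
After op 2 fill(2,4,Y) [29 cells changed]:
YYYYYYYY
YYYYYYYY
YYYGYYYY
YYYYWWWW
YYYYWWWW
After op 3 fill(2,6,R) [31 cells changed]:
RRRRRRRR
RRRRRRRR
RRRGRRRR
RRRRWWWW
RRRRWWWW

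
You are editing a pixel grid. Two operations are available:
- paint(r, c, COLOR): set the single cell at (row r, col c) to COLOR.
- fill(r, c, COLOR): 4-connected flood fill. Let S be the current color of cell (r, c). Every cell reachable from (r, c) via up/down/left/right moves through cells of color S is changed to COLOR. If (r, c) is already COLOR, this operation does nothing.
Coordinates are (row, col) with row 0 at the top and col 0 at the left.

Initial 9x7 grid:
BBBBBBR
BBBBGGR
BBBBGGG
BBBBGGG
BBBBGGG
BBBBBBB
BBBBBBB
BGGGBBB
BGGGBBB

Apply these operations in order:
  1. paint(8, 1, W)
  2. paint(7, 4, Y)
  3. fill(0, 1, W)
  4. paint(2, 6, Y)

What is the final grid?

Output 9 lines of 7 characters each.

After op 1 paint(8,1,W):
BBBBBBR
BBBBGGR
BBBBGGG
BBBBGGG
BBBBGGG
BBBBBBB
BBBBBBB
BGGGBBB
BWGGBBB
After op 2 paint(7,4,Y):
BBBBBBR
BBBBGGR
BBBBGGG
BBBBGGG
BBBBGGG
BBBBBBB
BBBBBBB
BGGGYBB
BWGGBBB
After op 3 fill(0,1,W) [43 cells changed]:
WWWWWWR
WWWWGGR
WWWWGGG
WWWWGGG
WWWWGGG
WWWWWWW
WWWWWWW
WGGGYWW
WWGGWWW
After op 4 paint(2,6,Y):
WWWWWWR
WWWWGGR
WWWWGGY
WWWWGGG
WWWWGGG
WWWWWWW
WWWWWWW
WGGGYWW
WWGGWWW

Answer: WWWWWWR
WWWWGGR
WWWWGGY
WWWWGGG
WWWWGGG
WWWWWWW
WWWWWWW
WGGGYWW
WWGGWWW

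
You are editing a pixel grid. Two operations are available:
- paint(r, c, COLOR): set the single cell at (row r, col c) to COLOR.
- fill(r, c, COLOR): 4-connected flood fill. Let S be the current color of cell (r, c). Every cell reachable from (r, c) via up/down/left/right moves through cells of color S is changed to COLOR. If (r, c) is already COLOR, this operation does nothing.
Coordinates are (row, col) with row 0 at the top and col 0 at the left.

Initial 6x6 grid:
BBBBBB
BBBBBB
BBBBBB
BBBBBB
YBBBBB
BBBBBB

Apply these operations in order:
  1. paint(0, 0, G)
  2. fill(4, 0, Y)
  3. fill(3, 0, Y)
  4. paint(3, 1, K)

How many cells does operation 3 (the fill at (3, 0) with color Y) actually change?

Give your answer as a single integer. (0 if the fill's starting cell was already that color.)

Answer: 34

Derivation:
After op 1 paint(0,0,G):
GBBBBB
BBBBBB
BBBBBB
BBBBBB
YBBBBB
BBBBBB
After op 2 fill(4,0,Y) [0 cells changed]:
GBBBBB
BBBBBB
BBBBBB
BBBBBB
YBBBBB
BBBBBB
After op 3 fill(3,0,Y) [34 cells changed]:
GYYYYY
YYYYYY
YYYYYY
YYYYYY
YYYYYY
YYYYYY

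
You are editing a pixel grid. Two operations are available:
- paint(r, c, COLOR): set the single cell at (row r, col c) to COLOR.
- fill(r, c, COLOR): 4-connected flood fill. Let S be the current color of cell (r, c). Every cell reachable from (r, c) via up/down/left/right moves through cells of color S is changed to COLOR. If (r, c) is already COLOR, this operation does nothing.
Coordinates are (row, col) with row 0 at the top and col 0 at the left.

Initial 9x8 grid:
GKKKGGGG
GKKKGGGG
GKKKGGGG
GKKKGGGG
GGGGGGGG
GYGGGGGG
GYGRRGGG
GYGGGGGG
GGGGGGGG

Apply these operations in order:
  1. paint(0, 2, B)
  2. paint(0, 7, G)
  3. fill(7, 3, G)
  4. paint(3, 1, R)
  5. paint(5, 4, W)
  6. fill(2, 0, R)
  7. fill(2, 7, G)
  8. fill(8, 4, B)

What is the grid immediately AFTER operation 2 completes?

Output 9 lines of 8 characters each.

Answer: GKBKGGGG
GKKKGGGG
GKKKGGGG
GKKKGGGG
GGGGGGGG
GYGGGGGG
GYGRRGGG
GYGGGGGG
GGGGGGGG

Derivation:
After op 1 paint(0,2,B):
GKBKGGGG
GKKKGGGG
GKKKGGGG
GKKKGGGG
GGGGGGGG
GYGGGGGG
GYGRRGGG
GYGGGGGG
GGGGGGGG
After op 2 paint(0,7,G):
GKBKGGGG
GKKKGGGG
GKKKGGGG
GKKKGGGG
GGGGGGGG
GYGGGGGG
GYGRRGGG
GYGGGGGG
GGGGGGGG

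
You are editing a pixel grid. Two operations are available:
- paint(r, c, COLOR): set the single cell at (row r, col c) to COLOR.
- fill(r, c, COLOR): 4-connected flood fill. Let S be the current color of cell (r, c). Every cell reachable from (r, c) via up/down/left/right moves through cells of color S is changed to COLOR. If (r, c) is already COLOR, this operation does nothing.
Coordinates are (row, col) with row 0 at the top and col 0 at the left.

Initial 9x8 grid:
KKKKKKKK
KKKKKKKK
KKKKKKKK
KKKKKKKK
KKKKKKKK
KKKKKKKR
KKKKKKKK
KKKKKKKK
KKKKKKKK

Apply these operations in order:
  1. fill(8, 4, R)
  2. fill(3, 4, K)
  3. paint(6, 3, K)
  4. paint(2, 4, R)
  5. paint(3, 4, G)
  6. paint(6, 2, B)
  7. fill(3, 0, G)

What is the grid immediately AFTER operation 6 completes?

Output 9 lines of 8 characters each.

After op 1 fill(8,4,R) [71 cells changed]:
RRRRRRRR
RRRRRRRR
RRRRRRRR
RRRRRRRR
RRRRRRRR
RRRRRRRR
RRRRRRRR
RRRRRRRR
RRRRRRRR
After op 2 fill(3,4,K) [72 cells changed]:
KKKKKKKK
KKKKKKKK
KKKKKKKK
KKKKKKKK
KKKKKKKK
KKKKKKKK
KKKKKKKK
KKKKKKKK
KKKKKKKK
After op 3 paint(6,3,K):
KKKKKKKK
KKKKKKKK
KKKKKKKK
KKKKKKKK
KKKKKKKK
KKKKKKKK
KKKKKKKK
KKKKKKKK
KKKKKKKK
After op 4 paint(2,4,R):
KKKKKKKK
KKKKKKKK
KKKKRKKK
KKKKKKKK
KKKKKKKK
KKKKKKKK
KKKKKKKK
KKKKKKKK
KKKKKKKK
After op 5 paint(3,4,G):
KKKKKKKK
KKKKKKKK
KKKKRKKK
KKKKGKKK
KKKKKKKK
KKKKKKKK
KKKKKKKK
KKKKKKKK
KKKKKKKK
After op 6 paint(6,2,B):
KKKKKKKK
KKKKKKKK
KKKKRKKK
KKKKGKKK
KKKKKKKK
KKKKKKKK
KKBKKKKK
KKKKKKKK
KKKKKKKK

Answer: KKKKKKKK
KKKKKKKK
KKKKRKKK
KKKKGKKK
KKKKKKKK
KKKKKKKK
KKBKKKKK
KKKKKKKK
KKKKKKKK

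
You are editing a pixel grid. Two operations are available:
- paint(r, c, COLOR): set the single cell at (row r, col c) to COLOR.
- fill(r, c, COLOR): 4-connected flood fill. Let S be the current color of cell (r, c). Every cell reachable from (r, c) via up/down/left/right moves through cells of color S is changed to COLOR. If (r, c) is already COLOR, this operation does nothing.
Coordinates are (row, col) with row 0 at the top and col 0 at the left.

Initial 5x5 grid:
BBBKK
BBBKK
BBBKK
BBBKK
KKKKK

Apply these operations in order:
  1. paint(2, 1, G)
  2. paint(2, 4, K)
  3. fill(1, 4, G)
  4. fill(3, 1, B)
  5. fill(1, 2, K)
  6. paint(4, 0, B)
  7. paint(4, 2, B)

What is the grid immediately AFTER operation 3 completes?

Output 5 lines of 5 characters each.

After op 1 paint(2,1,G):
BBBKK
BBBKK
BGBKK
BBBKK
KKKKK
After op 2 paint(2,4,K):
BBBKK
BBBKK
BGBKK
BBBKK
KKKKK
After op 3 fill(1,4,G) [13 cells changed]:
BBBGG
BBBGG
BGBGG
BBBGG
GGGGG

Answer: BBBGG
BBBGG
BGBGG
BBBGG
GGGGG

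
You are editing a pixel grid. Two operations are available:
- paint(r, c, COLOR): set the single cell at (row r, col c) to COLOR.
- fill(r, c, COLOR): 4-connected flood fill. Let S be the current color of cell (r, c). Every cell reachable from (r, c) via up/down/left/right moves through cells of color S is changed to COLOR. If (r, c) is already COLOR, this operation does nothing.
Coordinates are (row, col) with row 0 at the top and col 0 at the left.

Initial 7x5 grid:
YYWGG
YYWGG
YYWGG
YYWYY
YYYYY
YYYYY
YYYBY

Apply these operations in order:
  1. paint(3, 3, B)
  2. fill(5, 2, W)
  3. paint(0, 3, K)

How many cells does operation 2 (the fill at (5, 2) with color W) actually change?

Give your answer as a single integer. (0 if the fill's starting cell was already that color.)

After op 1 paint(3,3,B):
YYWGG
YYWGG
YYWGG
YYWBY
YYYYY
YYYYY
YYYBY
After op 2 fill(5,2,W) [23 cells changed]:
WWWGG
WWWGG
WWWGG
WWWBW
WWWWW
WWWWW
WWWBW

Answer: 23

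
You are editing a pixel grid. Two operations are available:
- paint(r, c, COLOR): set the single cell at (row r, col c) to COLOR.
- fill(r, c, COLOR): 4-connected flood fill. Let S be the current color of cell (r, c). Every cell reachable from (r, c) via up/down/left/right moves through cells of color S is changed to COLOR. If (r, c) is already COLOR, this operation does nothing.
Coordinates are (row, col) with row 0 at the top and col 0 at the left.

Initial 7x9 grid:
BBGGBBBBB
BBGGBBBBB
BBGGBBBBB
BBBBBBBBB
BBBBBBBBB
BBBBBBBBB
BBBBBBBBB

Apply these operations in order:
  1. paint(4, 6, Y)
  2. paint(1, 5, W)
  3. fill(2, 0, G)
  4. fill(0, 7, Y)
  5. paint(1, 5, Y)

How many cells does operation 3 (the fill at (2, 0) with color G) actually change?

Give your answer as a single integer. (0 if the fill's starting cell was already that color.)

Answer: 55

Derivation:
After op 1 paint(4,6,Y):
BBGGBBBBB
BBGGBBBBB
BBGGBBBBB
BBBBBBBBB
BBBBBBYBB
BBBBBBBBB
BBBBBBBBB
After op 2 paint(1,5,W):
BBGGBBBBB
BBGGBWBBB
BBGGBBBBB
BBBBBBBBB
BBBBBBYBB
BBBBBBBBB
BBBBBBBBB
After op 3 fill(2,0,G) [55 cells changed]:
GGGGGGGGG
GGGGGWGGG
GGGGGGGGG
GGGGGGGGG
GGGGGGYGG
GGGGGGGGG
GGGGGGGGG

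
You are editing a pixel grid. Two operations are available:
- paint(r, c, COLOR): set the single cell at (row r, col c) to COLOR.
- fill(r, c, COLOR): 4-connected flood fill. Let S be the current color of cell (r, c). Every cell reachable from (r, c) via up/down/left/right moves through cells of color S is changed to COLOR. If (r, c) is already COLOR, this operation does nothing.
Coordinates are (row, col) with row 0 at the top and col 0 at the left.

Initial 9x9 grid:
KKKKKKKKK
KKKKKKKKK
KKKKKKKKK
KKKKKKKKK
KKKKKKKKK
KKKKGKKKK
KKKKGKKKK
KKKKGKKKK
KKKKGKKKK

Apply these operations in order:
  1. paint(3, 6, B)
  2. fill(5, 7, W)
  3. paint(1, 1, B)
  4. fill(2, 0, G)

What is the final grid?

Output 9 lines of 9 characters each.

Answer: GGGGGGGGG
GBGGGGGGG
GGGGGGGGG
GGGGGGBGG
GGGGGGGGG
GGGGGGGGG
GGGGGGGGG
GGGGGGGGG
GGGGGGGGG

Derivation:
After op 1 paint(3,6,B):
KKKKKKKKK
KKKKKKKKK
KKKKKKKKK
KKKKKKBKK
KKKKKKKKK
KKKKGKKKK
KKKKGKKKK
KKKKGKKKK
KKKKGKKKK
After op 2 fill(5,7,W) [76 cells changed]:
WWWWWWWWW
WWWWWWWWW
WWWWWWWWW
WWWWWWBWW
WWWWWWWWW
WWWWGWWWW
WWWWGWWWW
WWWWGWWWW
WWWWGWWWW
After op 3 paint(1,1,B):
WWWWWWWWW
WBWWWWWWW
WWWWWWWWW
WWWWWWBWW
WWWWWWWWW
WWWWGWWWW
WWWWGWWWW
WWWWGWWWW
WWWWGWWWW
After op 4 fill(2,0,G) [75 cells changed]:
GGGGGGGGG
GBGGGGGGG
GGGGGGGGG
GGGGGGBGG
GGGGGGGGG
GGGGGGGGG
GGGGGGGGG
GGGGGGGGG
GGGGGGGGG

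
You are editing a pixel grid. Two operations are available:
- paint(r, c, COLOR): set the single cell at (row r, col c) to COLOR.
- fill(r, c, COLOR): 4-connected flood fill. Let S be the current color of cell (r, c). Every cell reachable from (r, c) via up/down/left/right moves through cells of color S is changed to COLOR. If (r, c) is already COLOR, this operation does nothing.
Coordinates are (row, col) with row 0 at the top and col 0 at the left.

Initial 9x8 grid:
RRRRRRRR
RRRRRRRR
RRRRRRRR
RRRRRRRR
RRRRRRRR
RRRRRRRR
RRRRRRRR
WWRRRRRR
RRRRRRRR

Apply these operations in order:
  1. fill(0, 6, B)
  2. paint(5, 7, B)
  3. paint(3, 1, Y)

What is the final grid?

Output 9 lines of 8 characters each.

Answer: BBBBBBBB
BBBBBBBB
BBBBBBBB
BYBBBBBB
BBBBBBBB
BBBBBBBB
BBBBBBBB
WWBBBBBB
BBBBBBBB

Derivation:
After op 1 fill(0,6,B) [70 cells changed]:
BBBBBBBB
BBBBBBBB
BBBBBBBB
BBBBBBBB
BBBBBBBB
BBBBBBBB
BBBBBBBB
WWBBBBBB
BBBBBBBB
After op 2 paint(5,7,B):
BBBBBBBB
BBBBBBBB
BBBBBBBB
BBBBBBBB
BBBBBBBB
BBBBBBBB
BBBBBBBB
WWBBBBBB
BBBBBBBB
After op 3 paint(3,1,Y):
BBBBBBBB
BBBBBBBB
BBBBBBBB
BYBBBBBB
BBBBBBBB
BBBBBBBB
BBBBBBBB
WWBBBBBB
BBBBBBBB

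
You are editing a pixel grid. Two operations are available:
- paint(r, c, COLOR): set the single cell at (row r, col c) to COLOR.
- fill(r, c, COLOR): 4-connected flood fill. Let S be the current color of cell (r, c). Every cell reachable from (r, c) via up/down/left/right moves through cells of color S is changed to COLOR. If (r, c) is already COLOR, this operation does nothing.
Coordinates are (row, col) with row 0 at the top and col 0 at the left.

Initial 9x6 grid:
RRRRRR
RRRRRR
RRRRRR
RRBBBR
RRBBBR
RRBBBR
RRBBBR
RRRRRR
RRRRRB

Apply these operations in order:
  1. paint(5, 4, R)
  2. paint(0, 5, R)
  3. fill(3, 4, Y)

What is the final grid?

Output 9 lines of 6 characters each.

Answer: RRRRRR
RRRRRR
RRRRRR
RRYYYR
RRYYYR
RRYYRR
RRYYYR
RRRRRR
RRRRRB

Derivation:
After op 1 paint(5,4,R):
RRRRRR
RRRRRR
RRRRRR
RRBBBR
RRBBBR
RRBBRR
RRBBBR
RRRRRR
RRRRRB
After op 2 paint(0,5,R):
RRRRRR
RRRRRR
RRRRRR
RRBBBR
RRBBBR
RRBBRR
RRBBBR
RRRRRR
RRRRRB
After op 3 fill(3,4,Y) [11 cells changed]:
RRRRRR
RRRRRR
RRRRRR
RRYYYR
RRYYYR
RRYYRR
RRYYYR
RRRRRR
RRRRRB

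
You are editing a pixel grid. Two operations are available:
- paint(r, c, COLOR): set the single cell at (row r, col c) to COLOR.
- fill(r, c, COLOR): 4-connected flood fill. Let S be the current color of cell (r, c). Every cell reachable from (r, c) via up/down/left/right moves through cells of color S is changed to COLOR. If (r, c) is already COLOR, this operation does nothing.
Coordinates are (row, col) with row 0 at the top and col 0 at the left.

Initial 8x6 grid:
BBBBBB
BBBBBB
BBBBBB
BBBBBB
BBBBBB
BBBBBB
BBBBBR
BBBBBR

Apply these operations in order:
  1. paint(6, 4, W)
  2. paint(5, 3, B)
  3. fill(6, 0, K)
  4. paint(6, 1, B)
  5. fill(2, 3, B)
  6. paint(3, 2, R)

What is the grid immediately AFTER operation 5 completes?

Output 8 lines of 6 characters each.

After op 1 paint(6,4,W):
BBBBBB
BBBBBB
BBBBBB
BBBBBB
BBBBBB
BBBBBB
BBBBWR
BBBBBR
After op 2 paint(5,3,B):
BBBBBB
BBBBBB
BBBBBB
BBBBBB
BBBBBB
BBBBBB
BBBBWR
BBBBBR
After op 3 fill(6,0,K) [45 cells changed]:
KKKKKK
KKKKKK
KKKKKK
KKKKKK
KKKKKK
KKKKKK
KKKKWR
KKKKKR
After op 4 paint(6,1,B):
KKKKKK
KKKKKK
KKKKKK
KKKKKK
KKKKKK
KKKKKK
KBKKWR
KKKKKR
After op 5 fill(2,3,B) [44 cells changed]:
BBBBBB
BBBBBB
BBBBBB
BBBBBB
BBBBBB
BBBBBB
BBBBWR
BBBBBR

Answer: BBBBBB
BBBBBB
BBBBBB
BBBBBB
BBBBBB
BBBBBB
BBBBWR
BBBBBR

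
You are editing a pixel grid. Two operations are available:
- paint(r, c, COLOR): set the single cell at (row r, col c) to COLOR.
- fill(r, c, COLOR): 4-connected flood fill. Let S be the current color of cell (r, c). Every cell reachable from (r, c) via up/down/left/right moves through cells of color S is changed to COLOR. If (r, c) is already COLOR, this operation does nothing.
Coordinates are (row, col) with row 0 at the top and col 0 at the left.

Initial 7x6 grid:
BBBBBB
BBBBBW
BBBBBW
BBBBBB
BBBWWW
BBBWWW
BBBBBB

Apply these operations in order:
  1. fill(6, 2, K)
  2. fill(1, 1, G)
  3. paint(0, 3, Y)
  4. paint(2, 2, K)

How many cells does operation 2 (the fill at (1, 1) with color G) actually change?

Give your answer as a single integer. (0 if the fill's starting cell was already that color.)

After op 1 fill(6,2,K) [34 cells changed]:
KKKKKK
KKKKKW
KKKKKW
KKKKKK
KKKWWW
KKKWWW
KKKKKK
After op 2 fill(1,1,G) [34 cells changed]:
GGGGGG
GGGGGW
GGGGGW
GGGGGG
GGGWWW
GGGWWW
GGGGGG

Answer: 34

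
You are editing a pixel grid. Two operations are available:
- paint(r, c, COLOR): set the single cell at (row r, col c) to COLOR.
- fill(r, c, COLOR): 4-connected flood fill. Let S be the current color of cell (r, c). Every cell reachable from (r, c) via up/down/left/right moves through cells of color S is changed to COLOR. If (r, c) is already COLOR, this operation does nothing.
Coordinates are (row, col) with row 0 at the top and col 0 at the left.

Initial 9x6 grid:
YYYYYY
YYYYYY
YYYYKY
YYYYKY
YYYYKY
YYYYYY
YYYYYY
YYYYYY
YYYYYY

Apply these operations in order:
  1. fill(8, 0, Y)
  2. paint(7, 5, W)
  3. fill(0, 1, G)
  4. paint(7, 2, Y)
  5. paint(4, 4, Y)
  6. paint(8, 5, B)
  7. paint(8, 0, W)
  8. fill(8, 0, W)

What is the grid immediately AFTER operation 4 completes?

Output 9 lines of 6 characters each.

After op 1 fill(8,0,Y) [0 cells changed]:
YYYYYY
YYYYYY
YYYYKY
YYYYKY
YYYYKY
YYYYYY
YYYYYY
YYYYYY
YYYYYY
After op 2 paint(7,5,W):
YYYYYY
YYYYYY
YYYYKY
YYYYKY
YYYYKY
YYYYYY
YYYYYY
YYYYYW
YYYYYY
After op 3 fill(0,1,G) [50 cells changed]:
GGGGGG
GGGGGG
GGGGKG
GGGGKG
GGGGKG
GGGGGG
GGGGGG
GGGGGW
GGGGGG
After op 4 paint(7,2,Y):
GGGGGG
GGGGGG
GGGGKG
GGGGKG
GGGGKG
GGGGGG
GGGGGG
GGYGGW
GGGGGG

Answer: GGGGGG
GGGGGG
GGGGKG
GGGGKG
GGGGKG
GGGGGG
GGGGGG
GGYGGW
GGGGGG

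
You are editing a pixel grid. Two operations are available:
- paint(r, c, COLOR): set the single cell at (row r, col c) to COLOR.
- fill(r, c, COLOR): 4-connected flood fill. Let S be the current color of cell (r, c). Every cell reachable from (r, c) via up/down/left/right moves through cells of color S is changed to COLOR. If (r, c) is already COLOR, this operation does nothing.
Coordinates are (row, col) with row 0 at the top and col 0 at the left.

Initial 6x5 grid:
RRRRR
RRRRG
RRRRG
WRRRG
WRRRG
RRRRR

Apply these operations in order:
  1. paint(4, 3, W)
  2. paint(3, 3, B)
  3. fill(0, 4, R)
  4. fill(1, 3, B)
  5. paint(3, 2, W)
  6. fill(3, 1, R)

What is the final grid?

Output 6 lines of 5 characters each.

Answer: RRRRR
RRRRG
RRRRG
WRWRG
WRRWG
RRRRR

Derivation:
After op 1 paint(4,3,W):
RRRRR
RRRRG
RRRRG
WRRRG
WRRWG
RRRRR
After op 2 paint(3,3,B):
RRRRR
RRRRG
RRRRG
WRRBG
WRRWG
RRRRR
After op 3 fill(0,4,R) [0 cells changed]:
RRRRR
RRRRG
RRRRG
WRRBG
WRRWG
RRRRR
After op 4 fill(1,3,B) [22 cells changed]:
BBBBB
BBBBG
BBBBG
WBBBG
WBBWG
BBBBB
After op 5 paint(3,2,W):
BBBBB
BBBBG
BBBBG
WBWBG
WBBWG
BBBBB
After op 6 fill(3,1,R) [22 cells changed]:
RRRRR
RRRRG
RRRRG
WRWRG
WRRWG
RRRRR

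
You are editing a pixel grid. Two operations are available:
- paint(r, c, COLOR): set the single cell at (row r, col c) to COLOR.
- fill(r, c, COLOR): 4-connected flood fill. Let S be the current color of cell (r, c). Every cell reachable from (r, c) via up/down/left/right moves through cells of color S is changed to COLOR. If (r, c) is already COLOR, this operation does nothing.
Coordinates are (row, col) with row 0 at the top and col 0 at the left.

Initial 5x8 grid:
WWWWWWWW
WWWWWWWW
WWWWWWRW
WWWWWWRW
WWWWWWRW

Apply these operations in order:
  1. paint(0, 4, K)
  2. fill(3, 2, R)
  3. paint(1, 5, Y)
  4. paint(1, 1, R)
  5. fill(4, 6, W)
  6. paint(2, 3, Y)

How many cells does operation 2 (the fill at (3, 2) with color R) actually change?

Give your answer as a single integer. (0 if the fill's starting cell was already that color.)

After op 1 paint(0,4,K):
WWWWKWWW
WWWWWWWW
WWWWWWRW
WWWWWWRW
WWWWWWRW
After op 2 fill(3,2,R) [36 cells changed]:
RRRRKRRR
RRRRRRRR
RRRRRRRR
RRRRRRRR
RRRRRRRR

Answer: 36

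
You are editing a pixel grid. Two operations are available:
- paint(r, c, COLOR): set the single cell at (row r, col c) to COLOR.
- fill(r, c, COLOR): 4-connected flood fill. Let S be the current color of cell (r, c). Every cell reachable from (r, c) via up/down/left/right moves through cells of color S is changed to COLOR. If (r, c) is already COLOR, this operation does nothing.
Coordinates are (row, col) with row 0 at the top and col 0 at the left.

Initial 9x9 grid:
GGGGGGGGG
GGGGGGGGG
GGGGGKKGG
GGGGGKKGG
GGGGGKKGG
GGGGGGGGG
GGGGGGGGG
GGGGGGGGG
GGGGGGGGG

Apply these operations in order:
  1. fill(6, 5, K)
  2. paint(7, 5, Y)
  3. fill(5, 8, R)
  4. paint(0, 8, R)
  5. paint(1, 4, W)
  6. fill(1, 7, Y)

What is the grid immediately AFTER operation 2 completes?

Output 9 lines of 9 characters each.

After op 1 fill(6,5,K) [75 cells changed]:
KKKKKKKKK
KKKKKKKKK
KKKKKKKKK
KKKKKKKKK
KKKKKKKKK
KKKKKKKKK
KKKKKKKKK
KKKKKKKKK
KKKKKKKKK
After op 2 paint(7,5,Y):
KKKKKKKKK
KKKKKKKKK
KKKKKKKKK
KKKKKKKKK
KKKKKKKKK
KKKKKKKKK
KKKKKKKKK
KKKKKYKKK
KKKKKKKKK

Answer: KKKKKKKKK
KKKKKKKKK
KKKKKKKKK
KKKKKKKKK
KKKKKKKKK
KKKKKKKKK
KKKKKKKKK
KKKKKYKKK
KKKKKKKKK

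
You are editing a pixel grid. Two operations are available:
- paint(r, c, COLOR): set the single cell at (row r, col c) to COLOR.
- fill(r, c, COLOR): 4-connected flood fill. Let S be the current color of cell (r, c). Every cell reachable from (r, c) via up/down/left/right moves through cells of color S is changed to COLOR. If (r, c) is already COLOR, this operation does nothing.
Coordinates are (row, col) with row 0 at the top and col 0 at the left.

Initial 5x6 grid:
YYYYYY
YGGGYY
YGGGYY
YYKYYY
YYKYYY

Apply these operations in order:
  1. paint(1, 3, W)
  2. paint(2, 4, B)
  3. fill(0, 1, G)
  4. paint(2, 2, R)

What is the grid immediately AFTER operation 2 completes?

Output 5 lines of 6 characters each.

After op 1 paint(1,3,W):
YYYYYY
YGGWYY
YGGGYY
YYKYYY
YYKYYY
After op 2 paint(2,4,B):
YYYYYY
YGGWYY
YGGGBY
YYKYYY
YYKYYY

Answer: YYYYYY
YGGWYY
YGGGBY
YYKYYY
YYKYYY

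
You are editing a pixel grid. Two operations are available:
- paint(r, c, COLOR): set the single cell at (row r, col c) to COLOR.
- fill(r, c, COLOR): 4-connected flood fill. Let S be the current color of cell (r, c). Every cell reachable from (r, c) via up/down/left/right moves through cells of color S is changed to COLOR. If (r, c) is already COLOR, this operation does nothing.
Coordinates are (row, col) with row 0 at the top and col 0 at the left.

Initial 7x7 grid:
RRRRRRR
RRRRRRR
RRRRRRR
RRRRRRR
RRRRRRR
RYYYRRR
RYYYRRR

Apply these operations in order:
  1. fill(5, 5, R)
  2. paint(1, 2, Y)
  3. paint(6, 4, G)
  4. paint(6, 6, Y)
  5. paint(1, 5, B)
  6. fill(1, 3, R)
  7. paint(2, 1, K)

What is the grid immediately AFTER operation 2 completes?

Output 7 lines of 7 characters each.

After op 1 fill(5,5,R) [0 cells changed]:
RRRRRRR
RRRRRRR
RRRRRRR
RRRRRRR
RRRRRRR
RYYYRRR
RYYYRRR
After op 2 paint(1,2,Y):
RRRRRRR
RRYRRRR
RRRRRRR
RRRRRRR
RRRRRRR
RYYYRRR
RYYYRRR

Answer: RRRRRRR
RRYRRRR
RRRRRRR
RRRRRRR
RRRRRRR
RYYYRRR
RYYYRRR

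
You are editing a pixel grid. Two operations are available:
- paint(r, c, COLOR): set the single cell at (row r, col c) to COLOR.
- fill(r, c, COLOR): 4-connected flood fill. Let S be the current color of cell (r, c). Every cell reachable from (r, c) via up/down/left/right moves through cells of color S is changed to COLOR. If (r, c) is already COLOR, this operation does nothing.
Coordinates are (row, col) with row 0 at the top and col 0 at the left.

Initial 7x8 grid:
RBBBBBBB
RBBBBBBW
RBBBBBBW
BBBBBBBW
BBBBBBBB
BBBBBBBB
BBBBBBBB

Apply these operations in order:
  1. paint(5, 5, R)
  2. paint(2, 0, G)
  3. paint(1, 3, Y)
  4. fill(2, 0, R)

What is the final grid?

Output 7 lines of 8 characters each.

After op 1 paint(5,5,R):
RBBBBBBB
RBBBBBBW
RBBBBBBW
BBBBBBBW
BBBBBBBB
BBBBBRBB
BBBBBBBB
After op 2 paint(2,0,G):
RBBBBBBB
RBBBBBBW
GBBBBBBW
BBBBBBBW
BBBBBBBB
BBBBBRBB
BBBBBBBB
After op 3 paint(1,3,Y):
RBBBBBBB
RBBYBBBW
GBBBBBBW
BBBBBBBW
BBBBBBBB
BBBBBRBB
BBBBBBBB
After op 4 fill(2,0,R) [1 cells changed]:
RBBBBBBB
RBBYBBBW
RBBBBBBW
BBBBBBBW
BBBBBBBB
BBBBBRBB
BBBBBBBB

Answer: RBBBBBBB
RBBYBBBW
RBBBBBBW
BBBBBBBW
BBBBBBBB
BBBBBRBB
BBBBBBBB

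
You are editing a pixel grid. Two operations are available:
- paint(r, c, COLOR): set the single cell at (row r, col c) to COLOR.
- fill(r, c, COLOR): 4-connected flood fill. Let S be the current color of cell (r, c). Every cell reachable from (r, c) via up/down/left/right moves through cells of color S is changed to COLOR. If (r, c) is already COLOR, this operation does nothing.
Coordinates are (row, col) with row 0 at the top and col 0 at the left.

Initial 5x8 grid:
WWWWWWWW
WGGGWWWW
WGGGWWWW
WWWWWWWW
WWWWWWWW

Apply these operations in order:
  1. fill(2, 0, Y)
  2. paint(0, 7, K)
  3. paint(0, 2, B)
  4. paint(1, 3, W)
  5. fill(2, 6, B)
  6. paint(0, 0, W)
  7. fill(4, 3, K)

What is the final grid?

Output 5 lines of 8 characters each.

After op 1 fill(2,0,Y) [34 cells changed]:
YYYYYYYY
YGGGYYYY
YGGGYYYY
YYYYYYYY
YYYYYYYY
After op 2 paint(0,7,K):
YYYYYYYK
YGGGYYYY
YGGGYYYY
YYYYYYYY
YYYYYYYY
After op 3 paint(0,2,B):
YYBYYYYK
YGGGYYYY
YGGGYYYY
YYYYYYYY
YYYYYYYY
After op 4 paint(1,3,W):
YYBYYYYK
YGGWYYYY
YGGGYYYY
YYYYYYYY
YYYYYYYY
After op 5 fill(2,6,B) [32 cells changed]:
BBBBBBBK
BGGWBBBB
BGGGBBBB
BBBBBBBB
BBBBBBBB
After op 6 paint(0,0,W):
WBBBBBBK
BGGWBBBB
BGGGBBBB
BBBBBBBB
BBBBBBBB
After op 7 fill(4,3,K) [32 cells changed]:
WKKKKKKK
KGGWKKKK
KGGGKKKK
KKKKKKKK
KKKKKKKK

Answer: WKKKKKKK
KGGWKKKK
KGGGKKKK
KKKKKKKK
KKKKKKKK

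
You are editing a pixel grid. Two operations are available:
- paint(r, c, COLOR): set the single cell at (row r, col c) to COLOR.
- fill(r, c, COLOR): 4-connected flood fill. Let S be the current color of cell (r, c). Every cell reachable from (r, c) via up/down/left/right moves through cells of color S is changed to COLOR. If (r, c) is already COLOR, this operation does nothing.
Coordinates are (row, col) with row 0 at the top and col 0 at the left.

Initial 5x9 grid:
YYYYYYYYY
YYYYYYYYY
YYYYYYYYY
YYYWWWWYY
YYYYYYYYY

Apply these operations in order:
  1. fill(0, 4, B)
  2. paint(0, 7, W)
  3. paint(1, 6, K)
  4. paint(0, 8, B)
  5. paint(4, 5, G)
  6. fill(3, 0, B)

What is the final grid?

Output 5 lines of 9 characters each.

After op 1 fill(0,4,B) [41 cells changed]:
BBBBBBBBB
BBBBBBBBB
BBBBBBBBB
BBBWWWWBB
BBBBBBBBB
After op 2 paint(0,7,W):
BBBBBBBWB
BBBBBBBBB
BBBBBBBBB
BBBWWWWBB
BBBBBBBBB
After op 3 paint(1,6,K):
BBBBBBBWB
BBBBBBKBB
BBBBBBBBB
BBBWWWWBB
BBBBBBBBB
After op 4 paint(0,8,B):
BBBBBBBWB
BBBBBBKBB
BBBBBBBBB
BBBWWWWBB
BBBBBBBBB
After op 5 paint(4,5,G):
BBBBBBBWB
BBBBBBKBB
BBBBBBBBB
BBBWWWWBB
BBBBBGBBB
After op 6 fill(3,0,B) [0 cells changed]:
BBBBBBBWB
BBBBBBKBB
BBBBBBBBB
BBBWWWWBB
BBBBBGBBB

Answer: BBBBBBBWB
BBBBBBKBB
BBBBBBBBB
BBBWWWWBB
BBBBBGBBB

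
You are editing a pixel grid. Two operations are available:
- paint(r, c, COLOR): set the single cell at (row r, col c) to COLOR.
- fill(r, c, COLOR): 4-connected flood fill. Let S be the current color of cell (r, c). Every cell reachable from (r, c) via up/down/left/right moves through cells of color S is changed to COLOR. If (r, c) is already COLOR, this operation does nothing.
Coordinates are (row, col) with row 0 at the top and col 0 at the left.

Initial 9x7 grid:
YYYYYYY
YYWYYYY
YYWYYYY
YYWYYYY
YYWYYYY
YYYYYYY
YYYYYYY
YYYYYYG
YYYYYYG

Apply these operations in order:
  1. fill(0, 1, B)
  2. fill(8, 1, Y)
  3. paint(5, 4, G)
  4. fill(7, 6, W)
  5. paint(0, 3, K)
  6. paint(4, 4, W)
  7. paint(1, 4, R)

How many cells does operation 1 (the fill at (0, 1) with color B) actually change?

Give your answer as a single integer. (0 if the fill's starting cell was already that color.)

After op 1 fill(0,1,B) [57 cells changed]:
BBBBBBB
BBWBBBB
BBWBBBB
BBWBBBB
BBWBBBB
BBBBBBB
BBBBBBB
BBBBBBG
BBBBBBG

Answer: 57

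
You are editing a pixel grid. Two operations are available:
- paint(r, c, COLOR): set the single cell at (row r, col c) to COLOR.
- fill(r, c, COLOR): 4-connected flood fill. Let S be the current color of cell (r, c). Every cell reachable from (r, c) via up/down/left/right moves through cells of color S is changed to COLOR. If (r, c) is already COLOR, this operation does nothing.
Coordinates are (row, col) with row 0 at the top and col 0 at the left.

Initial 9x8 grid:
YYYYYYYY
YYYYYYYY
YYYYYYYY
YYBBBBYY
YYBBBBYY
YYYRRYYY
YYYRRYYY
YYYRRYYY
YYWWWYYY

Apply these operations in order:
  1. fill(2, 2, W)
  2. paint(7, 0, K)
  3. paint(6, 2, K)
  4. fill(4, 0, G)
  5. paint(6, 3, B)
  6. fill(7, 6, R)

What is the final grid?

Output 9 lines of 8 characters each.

After op 1 fill(2,2,W) [55 cells changed]:
WWWWWWWW
WWWWWWWW
WWWWWWWW
WWBBBBWW
WWBBBBWW
WWWRRWWW
WWWRRWWW
WWWRRWWW
WWWWWWWW
After op 2 paint(7,0,K):
WWWWWWWW
WWWWWWWW
WWWWWWWW
WWBBBBWW
WWBBBBWW
WWWRRWWW
WWWRRWWW
KWWRRWWW
WWWWWWWW
After op 3 paint(6,2,K):
WWWWWWWW
WWWWWWWW
WWWWWWWW
WWBBBBWW
WWBBBBWW
WWWRRWWW
WWKRRWWW
KWWRRWWW
WWWWWWWW
After op 4 fill(4,0,G) [56 cells changed]:
GGGGGGGG
GGGGGGGG
GGGGGGGG
GGBBBBGG
GGBBBBGG
GGGRRGGG
GGKRRGGG
KGGRRGGG
GGGGGGGG
After op 5 paint(6,3,B):
GGGGGGGG
GGGGGGGG
GGGGGGGG
GGBBBBGG
GGBBBBGG
GGGRRGGG
GGKBRGGG
KGGRRGGG
GGGGGGGG
After op 6 fill(7,6,R) [56 cells changed]:
RRRRRRRR
RRRRRRRR
RRRRRRRR
RRBBBBRR
RRBBBBRR
RRRRRRRR
RRKBRRRR
KRRRRRRR
RRRRRRRR

Answer: RRRRRRRR
RRRRRRRR
RRRRRRRR
RRBBBBRR
RRBBBBRR
RRRRRRRR
RRKBRRRR
KRRRRRRR
RRRRRRRR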